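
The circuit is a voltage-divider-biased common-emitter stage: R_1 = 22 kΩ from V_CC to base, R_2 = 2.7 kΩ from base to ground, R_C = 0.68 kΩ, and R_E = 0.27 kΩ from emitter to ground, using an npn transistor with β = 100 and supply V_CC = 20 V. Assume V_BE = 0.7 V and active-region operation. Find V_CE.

Thevenize the base divider: V_Th = V_CC·R_2/(R_1+R_2) = 20×2.7/24.7 = 2.19 V, R_Th = R_1‖R_2 = 2.4 kΩ.
Base-emitter loop: V_Th = I_B·R_Th + V_BE + (β+1)I_B·R_E, so I_B = (2.19 − 0.7) / (2.4 + 101×0.27) = 0.0501 mA.
I_C = β·I_B = 100×0.0501 = 5.01 mA, and I_E = (β+1)I_B = 5.06 mA.
V_CE = V_CC − I_C·R_C − I_E·R_E = 20 − 5.01×0.68 − 5.06×0.27 = 15.2 V.
V_CE = 15.2 V > 0.2 V confirms active-region operation.

V_CE ≈ 15 V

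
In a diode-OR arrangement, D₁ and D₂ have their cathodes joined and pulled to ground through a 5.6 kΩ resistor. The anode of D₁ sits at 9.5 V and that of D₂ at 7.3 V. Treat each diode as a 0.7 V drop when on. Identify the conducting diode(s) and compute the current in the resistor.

Assume both conduct. Then node N would need to be at both 9.5−0.7 = 8.8 V and 7.3−0.7 = 6.6 V, which is impossible.
Assume only D₁ conducts: V_N = 9.5 − 0.7 = 8.8 V, so I_R = 8.8/5.6 = 1.57 mA.
Check D₂: its anode-to-cathode voltage is 7.3 − 8.8 = -1.5 V < 0.7 V, so it is off. The assumption is consistent.

Only D₁ conducts; I_R ≈ 1.6 mA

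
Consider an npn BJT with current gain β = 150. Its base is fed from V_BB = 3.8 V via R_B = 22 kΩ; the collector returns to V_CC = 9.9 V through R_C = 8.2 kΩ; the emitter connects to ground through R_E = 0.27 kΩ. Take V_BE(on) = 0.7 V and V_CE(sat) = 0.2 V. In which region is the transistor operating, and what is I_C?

Assume active: I_B = (3.8 − 0.7)/(22 + 151×0.27) = 0.0494 mA, I_C = β·I_B = 7.41 mA.
Then V_CE = 9.9 − 7.41×8.2 − 7.46×0.27 = -52.9 V < 0.2 V — the active assumption fails.
Re-solve with V_CE = 0.2 V. KCL at the emitter: V_E/R_E = (V_BB−0.7−V_E)/R_B + (V_CC−0.2−V_E)/R_C, giving V_E = 0.342 V.
I_C = (V_CC − 0.2 − V_E)/R_C = (9.7 − 0.342)/8.2 = 1.14 mA.
Check: I_B = (3.1 − 0.342)/22 = 0.125 mA, and β·I_B = 18.8 mA > I_C, confirming saturation.

saturation; I_C ≈ 1.1 mA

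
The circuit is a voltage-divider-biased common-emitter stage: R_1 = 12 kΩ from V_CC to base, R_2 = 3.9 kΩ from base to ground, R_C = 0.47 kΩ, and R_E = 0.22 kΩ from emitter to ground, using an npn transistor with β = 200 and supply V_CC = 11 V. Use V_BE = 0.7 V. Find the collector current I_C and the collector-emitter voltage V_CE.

Thevenize the base divider: V_Th = V_CC·R_2/(R_1+R_2) = 11×3.9/15.9 = 2.7 V, R_Th = R_1‖R_2 = 2.94 kΩ.
Base-emitter loop: V_Th = I_B·R_Th + V_BE + (β+1)I_B·R_E, so I_B = (2.7 − 0.7) / (2.94 + 201×0.22) = 0.0424 mA.
I_C = β·I_B = 200×0.0424 = 8.47 mA, and I_E = (β+1)I_B = 8.52 mA.
V_CE = V_CC − I_C·R_C − I_E·R_E = 11 − 8.47×0.47 − 8.52×0.22 = 5.14 V.
V_CE = 5.14 V > 0.2 V confirms active-region operation.

I_C ≈ 8.5 mA, V_CE ≈ 5.1 V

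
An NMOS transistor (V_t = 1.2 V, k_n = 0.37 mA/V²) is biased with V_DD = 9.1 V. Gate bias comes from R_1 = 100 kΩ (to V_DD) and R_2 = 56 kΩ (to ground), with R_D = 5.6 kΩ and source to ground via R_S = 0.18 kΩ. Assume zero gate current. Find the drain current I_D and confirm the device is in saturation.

V_G = V_DD·R_2/(R_1+R_2) = 9.1×56/156 = 3.27 V.
Assume saturation: I_D = (k_n/2)(V_GS − V_t)² with V_GS = V_G − I_D·R_S = 3.27 − 0.18·I_D.
Substituting gives 0.00599·I_D² − 1.14·I_D + 0.79 = 0, with roots I_D = 0.697 or 189 mA.
The root I_D = 189 mA gives V_GS = -30.8 V ≤ V_t, so take I_D = 0.697 mA.
Then V_GS = 3.14 V and V_DS = V_DD − I_D(R_D+R_S) = 9.1 − 0.697×5.78 = 5.07 V.
Saturation requires V_DS ≥ V_GS − V_t = 1.94 V; 5.07 ≥ 1.94 ✓.

I_D ≈ 0.7 mA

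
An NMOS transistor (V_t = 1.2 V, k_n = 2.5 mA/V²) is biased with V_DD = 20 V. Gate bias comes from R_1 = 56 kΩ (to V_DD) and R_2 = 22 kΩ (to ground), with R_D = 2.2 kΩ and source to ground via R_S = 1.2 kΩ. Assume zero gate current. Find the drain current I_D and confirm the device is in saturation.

V_G = V_DD·R_2/(R_1+R_2) = 20×22/78 = 5.64 V.
Assume saturation: I_D = (k_n/2)(V_GS − V_t)² with V_GS = V_G − I_D·R_S = 5.64 − 1.2·I_D.
Substituting gives 1.8·I_D² − 14.3·I_D + 24.7 = 0, with roots I_D = 2.52 or 5.44 mA.
The root I_D = 5.44 mA gives V_GS = -0.886 V ≤ V_t, so take I_D = 2.52 mA.
Then V_GS = 2.62 V and V_DS = V_DD − I_D(R_D+R_S) = 20 − 2.52×3.4 = 11.4 V.
Saturation requires V_DS ≥ V_GS − V_t = 1.42 V; 11.4 ≥ 1.42 ✓.

I_D ≈ 2.5 mA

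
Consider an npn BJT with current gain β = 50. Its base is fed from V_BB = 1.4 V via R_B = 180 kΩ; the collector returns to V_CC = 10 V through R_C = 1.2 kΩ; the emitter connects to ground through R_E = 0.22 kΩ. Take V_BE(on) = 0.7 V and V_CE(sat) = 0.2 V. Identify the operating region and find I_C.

active; I_C ≈ 0.18 mA

Assume active. Base-emitter loop: I_B = (V_BB − V_BE)/(R_B + (β+1)R_E) = (1.4 − 0.7)/(180 + 51×0.22) = 0.00366 mA.
I_C = β·I_B = 50×0.00366 = 0.183 mA.
V_CE = V_CC − I_C·R_C − I_E·R_E = 10 − 0.183×1.2 − 0.187×0.22 = 9.74 V > V_CE(sat), so the active-region assumption holds.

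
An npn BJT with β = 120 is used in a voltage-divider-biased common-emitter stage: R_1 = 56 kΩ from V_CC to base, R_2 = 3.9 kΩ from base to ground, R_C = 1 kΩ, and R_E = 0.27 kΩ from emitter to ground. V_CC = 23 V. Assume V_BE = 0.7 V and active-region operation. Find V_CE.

V_CE ≈ 20 V

Thevenize the base divider: V_Th = V_CC·R_2/(R_1+R_2) = 23×3.9/59.9 = 1.5 V, R_Th = R_1‖R_2 = 3.65 kΩ.
Base-emitter loop: V_Th = I_B·R_Th + V_BE + (β+1)I_B·R_E, so I_B = (1.5 − 0.7) / (3.65 + 121×0.27) = 0.022 mA.
I_C = β·I_B = 120×0.022 = 2.64 mA, and I_E = (β+1)I_B = 2.66 mA.
V_CE = V_CC − I_C·R_C − I_E·R_E = 23 − 2.64×1 − 2.66×0.27 = 19.6 V.
V_CE = 19.6 V > 0.2 V confirms active-region operation.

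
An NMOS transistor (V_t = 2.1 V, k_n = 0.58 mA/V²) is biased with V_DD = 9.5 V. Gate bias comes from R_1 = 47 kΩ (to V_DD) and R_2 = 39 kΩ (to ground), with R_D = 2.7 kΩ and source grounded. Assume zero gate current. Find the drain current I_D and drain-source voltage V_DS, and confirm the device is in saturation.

I_D ≈ 1.4 mA, V_DS ≈ 5.7 V

V_G = V_DD·R_2/(R_1+R_2) = 9.5×39/86 = 4.31 V. With the source grounded, V_GS = V_G = 4.31 V.
Assume saturation: I_D = (k_n/2)(V_GS − V_t)² = (0.58/2)×(4.31 − 2.1)² = 0.29×2.21² = 1.41 mA.
V_DS = V_DD − I_D·R_D = 9.5 − 1.41×2.7 = 5.68 V.
Saturation requires V_DS ≥ V_GS − V_t = 2.21 V; 5.68 ≥ 2.21 ✓.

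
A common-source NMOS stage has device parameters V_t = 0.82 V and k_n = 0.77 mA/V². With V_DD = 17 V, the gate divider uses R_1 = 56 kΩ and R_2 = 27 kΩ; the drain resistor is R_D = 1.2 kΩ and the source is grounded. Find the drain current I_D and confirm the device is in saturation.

V_G = V_DD·R_2/(R_1+R_2) = 17×27/83 = 5.53 V. With the source grounded, V_GS = V_G = 5.53 V.
Assume saturation: I_D = (k_n/2)(V_GS − V_t)² = (0.77/2)×(5.53 − 0.82)² = 0.385×4.71² = 8.54 mA.
V_DS = V_DD − I_D·R_D = 17 − 8.54×1.2 = 6.75 V.
Saturation requires V_DS ≥ V_GS − V_t = 4.71 V; 6.75 ≥ 4.71 ✓.

I_D ≈ 8.5 mA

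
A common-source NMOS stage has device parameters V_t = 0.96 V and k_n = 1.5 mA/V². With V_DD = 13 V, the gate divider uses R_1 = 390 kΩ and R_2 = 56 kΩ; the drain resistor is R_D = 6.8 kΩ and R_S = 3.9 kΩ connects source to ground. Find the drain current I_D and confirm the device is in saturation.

I_D ≈ 0.086 mA

V_G = V_DD·R_2/(R_1+R_2) = 13×56/446 = 1.63 V.
Assume saturation: I_D = (k_n/2)(V_GS − V_t)² with V_GS = V_G − I_D·R_S = 1.63 − 3.9·I_D.
Substituting gives 11.4·I_D² − 4.93·I_D + 0.339 = 0, with roots I_D = 0.0857 or 0.347 mA.
The root I_D = 0.347 mA gives V_GS = 0.28 V ≤ V_t, so take I_D = 0.0857 mA.
Then V_GS = 1.3 V and V_DS = V_DD − I_D(R_D+R_S) = 13 − 0.0857×10.7 = 12.1 V.
Saturation requires V_DS ≥ V_GS − V_t = 0.338 V; 12.1 ≥ 0.338 ✓.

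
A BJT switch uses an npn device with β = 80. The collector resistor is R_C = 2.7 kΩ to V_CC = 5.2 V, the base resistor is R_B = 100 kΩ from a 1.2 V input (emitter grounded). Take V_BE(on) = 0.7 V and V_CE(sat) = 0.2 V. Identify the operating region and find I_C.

Assume active. Base-emitter loop: I_B = (V_BB − V_BE)/R_B = (1.2 − 0.7)/100 = 0.005 mA.
I_C = β·I_B = 80×0.005 = 0.4 mA.
V_CE = V_CC − I_C·R_C = 5.2 − 0.4×2.7 = 4.12 V > V_CE(sat), so the active-region assumption holds.

active; I_C ≈ 0.4 mA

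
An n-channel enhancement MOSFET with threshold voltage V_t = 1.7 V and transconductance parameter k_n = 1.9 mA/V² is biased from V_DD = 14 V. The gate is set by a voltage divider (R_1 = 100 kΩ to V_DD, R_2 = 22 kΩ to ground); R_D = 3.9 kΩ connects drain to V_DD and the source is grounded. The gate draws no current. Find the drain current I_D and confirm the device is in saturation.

V_G = V_DD·R_2/(R_1+R_2) = 14×22/122 = 2.52 V. With the source grounded, V_GS = V_G = 2.52 V.
Assume saturation: I_D = (k_n/2)(V_GS − V_t)² = (1.9/2)×(2.52 − 1.7)² = 0.95×0.825² = 0.646 mA.
V_DS = V_DD − I_D·R_D = 14 − 0.646×3.9 = 11.5 V.
Saturation requires V_DS ≥ V_GS − V_t = 0.825 V; 11.5 ≥ 0.825 ✓.

I_D ≈ 0.65 mA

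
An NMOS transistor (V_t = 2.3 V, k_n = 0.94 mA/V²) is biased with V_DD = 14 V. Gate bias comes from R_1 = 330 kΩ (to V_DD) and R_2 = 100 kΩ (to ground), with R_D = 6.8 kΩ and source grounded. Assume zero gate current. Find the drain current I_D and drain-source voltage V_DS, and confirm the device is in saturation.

V_G = V_DD·R_2/(R_1+R_2) = 14×100/430 = 3.26 V. With the source grounded, V_GS = V_G = 3.26 V.
Assume saturation: I_D = (k_n/2)(V_GS − V_t)² = (0.94/2)×(3.26 − 2.3)² = 0.47×0.956² = 0.429 mA.
V_DS = V_DD − I_D·R_D = 14 − 0.429×6.8 = 11.1 V.
Saturation requires V_DS ≥ V_GS − V_t = 0.956 V; 11.1 ≥ 0.956 ✓.

I_D ≈ 0.43 mA, V_DS ≈ 11 V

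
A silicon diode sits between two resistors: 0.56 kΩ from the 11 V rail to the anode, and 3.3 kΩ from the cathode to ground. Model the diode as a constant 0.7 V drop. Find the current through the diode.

I ≈ 2.7 mA

The two resistors are in series with the diode, so KVL gives 11 = I·0.56 + 0.7 + I·3.3.
I = (11 − 0.7) / (0.56 + 3.3) kΩ = 10.3 / 3.86 = 2.67 mA.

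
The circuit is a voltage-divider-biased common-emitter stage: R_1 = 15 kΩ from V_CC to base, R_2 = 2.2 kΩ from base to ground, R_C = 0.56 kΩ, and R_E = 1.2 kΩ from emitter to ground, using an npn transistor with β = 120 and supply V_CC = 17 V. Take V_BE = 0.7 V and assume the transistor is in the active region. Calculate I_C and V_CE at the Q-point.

I_C ≈ 1.2 mA, V_CE ≈ 15 V

Thevenize the base divider: V_Th = V_CC·R_2/(R_1+R_2) = 17×2.2/17.2 = 2.17 V, R_Th = R_1‖R_2 = 1.92 kΩ.
Base-emitter loop: V_Th = I_B·R_Th + V_BE + (β+1)I_B·R_E, so I_B = (2.17 − 0.7) / (1.92 + 121×1.2) = 0.01 mA.
I_C = β·I_B = 120×0.01 = 1.2 mA, and I_E = (β+1)I_B = 1.21 mA.
V_CE = V_CC − I_C·R_C − I_E·R_E = 17 − 1.2×0.56 − 1.21×1.2 = 14.9 V.
V_CE = 14.9 V > 0.2 V confirms active-region operation.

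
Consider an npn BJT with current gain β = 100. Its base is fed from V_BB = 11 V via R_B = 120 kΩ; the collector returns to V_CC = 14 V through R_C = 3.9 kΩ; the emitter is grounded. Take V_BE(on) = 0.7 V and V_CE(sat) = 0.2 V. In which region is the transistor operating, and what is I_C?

saturation; I_C ≈ 3.5 mA

Assume active: I_B = (11 − 0.7)/120 = 0.0858 mA, giving I_C = β·I_B = 8.58 mA.
But then V_CE = 14 − 8.58×3.9 = -19.5 V < V_CE(sat) = 0.2 V — impossible in the active region.
So the transistor is saturated. With V_CE = 0.2 V, I_C = (V_CC − 0.2)/R_C = 13.8/3.9 = 3.54 mA.
Check: β·I_B = 8.58 mA > I_C = 3.54 mA, confirming saturation.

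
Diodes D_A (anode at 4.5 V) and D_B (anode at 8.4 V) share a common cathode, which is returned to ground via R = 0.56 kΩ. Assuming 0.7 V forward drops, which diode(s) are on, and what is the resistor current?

Only D_B conducts; I_R ≈ 14 mA

Assume both conduct. Then node N would need to be at both 4.5−0.7 = 3.8 V and 8.4−0.7 = 7.7 V, which is impossible.
Assume only D_B conducts: V_N = 8.4 − 0.7 = 7.7 V, so I_R = 7.7/0.56 = 13.7 mA.
Check D_A: its anode-to-cathode voltage is 4.5 − 7.7 = -3.2 V < 0.7 V, so it is off. The assumption is consistent.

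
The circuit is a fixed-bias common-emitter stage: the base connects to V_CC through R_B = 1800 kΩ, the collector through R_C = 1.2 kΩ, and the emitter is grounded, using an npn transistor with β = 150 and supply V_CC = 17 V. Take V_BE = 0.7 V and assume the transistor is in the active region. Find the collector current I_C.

Base loop: V_CC = I_B·R_B + V_BE, so I_B = (17 − 0.7)/1800 kΩ = 0.00906 mA.
In the active region I_C = β·I_B = 150 × 0.00906 = 1.36 mA.
Collector loop: V_CE = V_CC − I_C·R_C = 17 − 1.36×1.2 = 15.4 V.
Since V_CE = 15.4 V > V_CE(sat) ≈ 0.2 V, the transistor is in the active region as assumed.

I_C ≈ 1.4 mA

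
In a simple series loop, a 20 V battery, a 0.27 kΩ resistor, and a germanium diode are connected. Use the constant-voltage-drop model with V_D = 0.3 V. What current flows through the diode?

I ≈ 73 mA

KVL around the loop: 20 = V_D + I·R = 0.3 + I × 0.27 kΩ.
So I = (20 − 0.3) / 0.27 kΩ = 19.7 / 0.27 = 73 mA.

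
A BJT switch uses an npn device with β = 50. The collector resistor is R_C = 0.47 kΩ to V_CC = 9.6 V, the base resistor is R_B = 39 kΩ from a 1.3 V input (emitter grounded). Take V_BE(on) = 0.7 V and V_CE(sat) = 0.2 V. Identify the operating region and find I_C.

active; I_C ≈ 0.77 mA

Assume active. Base-emitter loop: I_B = (V_BB − V_BE)/R_B = (1.3 − 0.7)/39 = 0.0154 mA.
I_C = β·I_B = 50×0.0154 = 0.769 mA.
V_CE = V_CC − I_C·R_C = 9.6 − 0.769×0.47 = 9.24 V > V_CE(sat), so the active-region assumption holds.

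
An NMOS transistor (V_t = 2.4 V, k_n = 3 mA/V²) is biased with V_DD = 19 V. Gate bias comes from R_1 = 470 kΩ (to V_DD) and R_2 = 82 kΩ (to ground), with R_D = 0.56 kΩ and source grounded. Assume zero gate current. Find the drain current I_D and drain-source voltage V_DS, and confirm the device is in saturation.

I_D ≈ 0.27 mA, V_DS ≈ 19 V

V_G = V_DD·R_2/(R_1+R_2) = 19×82/552 = 2.82 V. With the source grounded, V_GS = V_G = 2.82 V.
Assume saturation: I_D = (k_n/2)(V_GS − V_t)² = (3/2)×(2.82 − 2.4)² = 1.5×0.422² = 0.268 mA.
V_DS = V_DD − I_D·R_D = 19 − 0.268×0.56 = 18.9 V.
Saturation requires V_DS ≥ V_GS − V_t = 0.422 V; 18.9 ≥ 0.422 ✓.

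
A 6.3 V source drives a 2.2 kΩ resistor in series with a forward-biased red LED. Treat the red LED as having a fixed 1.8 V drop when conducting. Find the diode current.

KVL around the loop: 6.3 = V_D + I·R = 1.8 + I × 2.2 kΩ.
So I = (6.3 − 1.8) / 2.2 kΩ = 4.5 / 2.2 = 2.05 mA.

I ≈ 2 mA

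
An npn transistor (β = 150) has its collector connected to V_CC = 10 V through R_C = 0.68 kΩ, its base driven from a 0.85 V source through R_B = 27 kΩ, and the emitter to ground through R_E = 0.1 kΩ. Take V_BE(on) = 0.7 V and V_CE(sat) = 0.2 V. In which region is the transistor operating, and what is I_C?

Assume active. Base-emitter loop: I_B = (V_BB − V_BE)/(R_B + (β+1)R_E) = (0.85 − 0.7)/(27 + 151×0.1) = 0.00356 mA.
I_C = β·I_B = 150×0.00356 = 0.534 mA.
V_CE = V_CC − I_C·R_C − I_E·R_E = 10 − 0.534×0.68 − 0.538×0.1 = 9.58 V > V_CE(sat), so the active-region assumption holds.

active; I_C ≈ 0.53 mA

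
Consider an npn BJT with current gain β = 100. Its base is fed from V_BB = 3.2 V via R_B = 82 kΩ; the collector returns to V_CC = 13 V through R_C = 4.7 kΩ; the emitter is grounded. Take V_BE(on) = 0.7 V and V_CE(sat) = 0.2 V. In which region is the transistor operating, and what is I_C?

saturation; I_C ≈ 2.7 mA

Assume active: I_B = (3.2 − 0.7)/82 = 0.0305 mA, giving I_C = β·I_B = 3.05 mA.
But then V_CE = 13 − 3.05×4.7 = -1.33 V < V_CE(sat) = 0.2 V — impossible in the active region.
So the transistor is saturated. With V_CE = 0.2 V, I_C = (V_CC − 0.2)/R_C = 12.8/4.7 = 2.72 mA.
Check: β·I_B = 3.05 mA > I_C = 2.72 mA, confirming saturation.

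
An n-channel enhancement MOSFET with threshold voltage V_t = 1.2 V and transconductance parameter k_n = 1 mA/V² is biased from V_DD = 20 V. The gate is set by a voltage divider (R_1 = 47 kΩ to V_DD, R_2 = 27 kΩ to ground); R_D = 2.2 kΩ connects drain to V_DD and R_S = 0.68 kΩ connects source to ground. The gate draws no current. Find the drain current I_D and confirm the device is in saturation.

V_G = V_DD·R_2/(R_1+R_2) = 20×27/74 = 7.3 V.
Assume saturation: I_D = (k_n/2)(V_GS − V_t)² with V_GS = V_G − I_D·R_S = 7.3 − 0.68·I_D.
Substituting gives 0.231·I_D² − 5.15·I_D + 18.6 = 0, with roots I_D = 4.54 or 17.7 mA.
The root I_D = 17.7 mA gives V_GS = -4.75 V ≤ V_t, so take I_D = 4.54 mA.
Then V_GS = 4.21 V and V_DS = V_DD − I_D(R_D+R_S) = 20 − 4.54×2.88 = 6.93 V.
Saturation requires V_DS ≥ V_GS − V_t = 3.01 V; 6.93 ≥ 3.01 ✓.

I_D ≈ 4.5 mA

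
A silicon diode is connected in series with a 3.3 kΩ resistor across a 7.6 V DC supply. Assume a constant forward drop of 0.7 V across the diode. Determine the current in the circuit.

KVL around the loop: 7.6 = V_D + I·R = 0.7 + I × 3.3 kΩ.
So I = (7.6 − 0.7) / 3.3 kΩ = 6.9 / 3.3 = 2.09 mA.

I ≈ 2.1 mA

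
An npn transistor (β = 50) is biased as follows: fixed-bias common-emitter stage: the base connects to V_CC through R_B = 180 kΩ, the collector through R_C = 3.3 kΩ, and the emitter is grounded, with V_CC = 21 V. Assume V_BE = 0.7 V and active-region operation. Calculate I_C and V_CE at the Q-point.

I_C ≈ 5.6 mA, V_CE ≈ 2.4 V

Base loop: V_CC = I_B·R_B + V_BE, so I_B = (21 − 0.7)/180 kΩ = 0.113 mA.
In the active region I_C = β·I_B = 50 × 0.113 = 5.64 mA.
Collector loop: V_CE = V_CC − I_C·R_C = 21 − 5.64×3.3 = 2.39 V.
Since V_CE = 2.39 V > V_CE(sat) ≈ 0.2 V, the transistor is in the active region as assumed.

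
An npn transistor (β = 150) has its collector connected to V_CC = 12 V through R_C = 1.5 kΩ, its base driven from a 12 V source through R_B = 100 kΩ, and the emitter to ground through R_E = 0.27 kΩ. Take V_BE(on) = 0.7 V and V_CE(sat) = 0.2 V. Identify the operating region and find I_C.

Assume active: I_B = (12 − 0.7)/(100 + 151×0.27) = 0.0803 mA, I_C = β·I_B = 12 mA.
Then V_CE = 12 − 12×1.5 − 12.1×0.27 = -9.33 V < 0.2 V — the active assumption fails.
Re-solve with V_CE = 0.2 V. KCL at the emitter: V_E/R_E = (V_BB−0.7−V_E)/R_B + (V_CC−0.2−V_E)/R_C, giving V_E = 1.82 V.
I_C = (V_CC − 0.2 − V_E)/R_C = (11.8 − 1.82)/1.5 = 6.65 mA.
Check: I_B = (11.3 − 1.82)/100 = 0.0948 mA, and β·I_B = 14.2 mA > I_C, confirming saturation.

saturation; I_C ≈ 6.7 mA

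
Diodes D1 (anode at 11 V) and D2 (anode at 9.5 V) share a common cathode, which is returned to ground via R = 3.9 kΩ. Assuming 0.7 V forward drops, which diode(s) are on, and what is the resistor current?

Assume both conduct. Then node N would need to be at both 11−0.7 = 10.3 V and 9.5−0.7 = 8.8 V, which is impossible.
Assume only D1 conducts: V_N = 11 − 0.7 = 10.3 V, so I_R = 10.3/3.9 = 2.64 mA.
Check D2: its anode-to-cathode voltage is 9.5 − 10.3 = -0.8 V < 0.7 V, so it is off. The assumption is consistent.

Only D1 conducts; I_R ≈ 2.6 mA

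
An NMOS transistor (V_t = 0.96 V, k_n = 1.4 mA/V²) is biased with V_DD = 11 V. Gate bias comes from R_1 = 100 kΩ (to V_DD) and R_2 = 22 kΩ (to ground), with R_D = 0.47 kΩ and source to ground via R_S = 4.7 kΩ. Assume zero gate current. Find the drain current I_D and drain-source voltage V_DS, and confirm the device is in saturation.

I_D ≈ 0.13 mA, V_DS ≈ 10 V

V_G = V_DD·R_2/(R_1+R_2) = 11×22/122 = 1.98 V.
Assume saturation: I_D = (k_n/2)(V_GS − V_t)² with V_GS = V_G − I_D·R_S = 1.98 − 4.7·I_D.
Substituting gives 15.5·I_D² − 7.74·I_D + 0.733 = 0, with roots I_D = 0.127 or 0.373 mA.
The root I_D = 0.373 mA gives V_GS = 0.23 V ≤ V_t, so take I_D = 0.127 mA.
Then V_GS = 1.39 V and V_DS = V_DD − I_D(R_D+R_S) = 11 − 0.127×5.17 = 10.3 V.
Saturation requires V_DS ≥ V_GS − V_t = 0.426 V; 10.3 ≥ 0.426 ✓.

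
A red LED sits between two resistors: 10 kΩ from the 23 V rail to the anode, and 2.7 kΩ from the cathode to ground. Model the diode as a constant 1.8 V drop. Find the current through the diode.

The two resistors are in series with the diode, so KVL gives 23 = I·10 + 1.8 + I·2.7.
I = (23 − 1.8) / (10 + 2.7) kΩ = 21.2 / 12.7 = 1.67 mA.

I ≈ 1.7 mA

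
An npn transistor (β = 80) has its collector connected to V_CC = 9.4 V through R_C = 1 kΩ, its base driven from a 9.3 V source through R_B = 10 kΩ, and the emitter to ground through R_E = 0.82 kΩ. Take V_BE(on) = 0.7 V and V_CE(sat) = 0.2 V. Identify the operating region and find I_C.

Assume active: I_B = (9.3 − 0.7)/(10 + 81×0.82) = 0.113 mA, I_C = β·I_B = 9 mA.
Then V_CE = 9.4 − 9×1 − 9.12×0.82 = -7.08 V < 0.2 V — the active assumption fails.
Re-solve with V_CE = 0.2 V. KCL at the emitter: V_E/R_E = (V_BB−0.7−V_E)/R_B + (V_CC−0.2−V_E)/R_C, giving V_E = 4.34 V.
I_C = (V_CC − 0.2 − V_E)/R_C = (9.2 − 4.34)/1 = 4.86 mA.
Check: I_B = (8.6 − 4.34)/10 = 0.426 mA, and β·I_B = 34.1 mA > I_C, confirming saturation.

saturation; I_C ≈ 4.9 mA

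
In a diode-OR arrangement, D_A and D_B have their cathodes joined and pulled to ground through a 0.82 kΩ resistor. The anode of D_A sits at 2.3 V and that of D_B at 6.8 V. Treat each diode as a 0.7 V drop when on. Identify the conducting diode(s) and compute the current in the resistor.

Assume both conduct. Then node N would need to be at both 2.3−0.7 = 1.6 V and 6.8−0.7 = 6.1 V, which is impossible.
Assume only D_B conducts: V_N = 6.8 − 0.7 = 6.1 V, so I_R = 6.1/0.82 = 7.44 mA.
Check D_A: its anode-to-cathode voltage is 2.3 − 6.1 = -3.8 V < 0.7 V, so it is off. The assumption is consistent.

Only D_B conducts; I_R ≈ 7.4 mA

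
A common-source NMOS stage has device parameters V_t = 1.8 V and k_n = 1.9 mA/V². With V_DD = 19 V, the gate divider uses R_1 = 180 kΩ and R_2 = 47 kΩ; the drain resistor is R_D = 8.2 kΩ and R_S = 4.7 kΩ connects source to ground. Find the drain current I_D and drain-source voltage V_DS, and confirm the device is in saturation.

V_G = V_DD·R_2/(R_1+R_2) = 19×47/227 = 3.93 V.
Assume saturation: I_D = (k_n/2)(V_GS − V_t)² with V_GS = V_G − I_D·R_S = 3.93 − 4.7·I_D.
Substituting gives 21·I_D² − 20.1·I_D + 4.33 = 0, with roots I_D = 0.329 or 0.627 mA.
The root I_D = 0.627 mA gives V_GS = 0.988 V ≤ V_t, so take I_D = 0.329 mA.
Then V_GS = 2.39 V and V_DS = V_DD − I_D(R_D+R_S) = 19 − 0.329×12.9 = 14.8 V.
Saturation requires V_DS ≥ V_GS − V_t = 0.588 V; 14.8 ≥ 0.588 ✓.

I_D ≈ 0.33 mA, V_DS ≈ 15 V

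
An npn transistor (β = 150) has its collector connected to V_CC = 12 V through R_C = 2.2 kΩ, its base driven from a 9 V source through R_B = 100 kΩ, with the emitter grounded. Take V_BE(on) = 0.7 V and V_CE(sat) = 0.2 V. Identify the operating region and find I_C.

Assume active: I_B = (9 − 0.7)/100 = 0.083 mA, giving I_C = β·I_B = 12.5 mA.
But then V_CE = 12 − 12.5×2.2 = -15.4 V < V_CE(sat) = 0.2 V — impossible in the active region.
So the transistor is saturated. With V_CE = 0.2 V, I_C = (V_CC − 0.2)/R_C = 11.8/2.2 = 5.36 mA.
Check: β·I_B = 12.5 mA > I_C = 5.36 mA, confirming saturation.

saturation; I_C ≈ 5.4 mA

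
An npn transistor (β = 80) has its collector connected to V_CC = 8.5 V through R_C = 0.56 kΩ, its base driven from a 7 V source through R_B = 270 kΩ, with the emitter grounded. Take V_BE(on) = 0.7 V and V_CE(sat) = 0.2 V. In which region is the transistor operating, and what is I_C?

active; I_C ≈ 1.9 mA

Assume active. Base-emitter loop: I_B = (V_BB − V_BE)/R_B = (7 − 0.7)/270 = 0.0233 mA.
I_C = β·I_B = 80×0.0233 = 1.87 mA.
V_CE = V_CC − I_C·R_C = 8.5 − 1.87×0.56 = 7.45 V > V_CE(sat), so the active-region assumption holds.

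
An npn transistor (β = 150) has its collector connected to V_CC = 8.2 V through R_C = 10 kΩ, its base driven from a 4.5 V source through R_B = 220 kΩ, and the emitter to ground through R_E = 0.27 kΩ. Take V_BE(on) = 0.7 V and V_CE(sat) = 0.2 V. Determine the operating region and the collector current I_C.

saturation; I_C ≈ 0.78 mA

Assume active: I_B = (4.5 − 0.7)/(220 + 151×0.27) = 0.0146 mA, I_C = β·I_B = 2.19 mA.
Then V_CE = 8.2 − 2.19×10 − 2.2×0.27 = -14.3 V < 0.2 V — the active assumption fails.
Re-solve with V_CE = 0.2 V. KCL at the emitter: V_E/R_E = (V_BB−0.7−V_E)/R_B + (V_CC−0.2−V_E)/R_C, giving V_E = 0.215 V.
I_C = (V_CC − 0.2 − V_E)/R_C = (8 − 0.215)/10 = 0.779 mA.
Check: I_B = (3.8 − 0.215)/220 = 0.0163 mA, and β·I_B = 2.44 mA > I_C, confirming saturation.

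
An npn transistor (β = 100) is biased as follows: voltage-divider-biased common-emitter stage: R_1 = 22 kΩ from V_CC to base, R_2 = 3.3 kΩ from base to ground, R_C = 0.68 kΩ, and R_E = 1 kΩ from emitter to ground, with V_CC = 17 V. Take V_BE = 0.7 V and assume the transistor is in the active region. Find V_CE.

Thevenize the base divider: V_Th = V_CC·R_2/(R_1+R_2) = 17×3.3/25.3 = 2.22 V, R_Th = R_1‖R_2 = 2.87 kΩ.
Base-emitter loop: V_Th = I_B·R_Th + V_BE + (β+1)I_B·R_E, so I_B = (2.22 − 0.7) / (2.87 + 101×1) = 0.0146 mA.
I_C = β·I_B = 100×0.0146 = 1.46 mA, and I_E = (β+1)I_B = 1.48 mA.
V_CE = V_CC − I_C·R_C − I_E·R_E = 17 − 1.46×0.68 − 1.48×1 = 14.5 V.
V_CE = 14.5 V > 0.2 V confirms active-region operation.

V_CE ≈ 15 V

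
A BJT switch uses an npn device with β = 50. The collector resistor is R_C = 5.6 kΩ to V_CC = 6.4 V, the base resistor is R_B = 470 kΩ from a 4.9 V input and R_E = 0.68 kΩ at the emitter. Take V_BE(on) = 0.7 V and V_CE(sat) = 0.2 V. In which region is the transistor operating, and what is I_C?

Assume active. Base-emitter loop: I_B = (V_BB − V_BE)/(R_B + (β+1)R_E) = (4.9 − 0.7)/(470 + 51×0.68) = 0.00832 mA.
I_C = β·I_B = 50×0.00832 = 0.416 mA.
V_CE = V_CC − I_C·R_C − I_E·R_E = 6.4 − 0.416×5.6 − 0.424×0.68 = 3.78 V > V_CE(sat), so the active-region assumption holds.

active; I_C ≈ 0.42 mA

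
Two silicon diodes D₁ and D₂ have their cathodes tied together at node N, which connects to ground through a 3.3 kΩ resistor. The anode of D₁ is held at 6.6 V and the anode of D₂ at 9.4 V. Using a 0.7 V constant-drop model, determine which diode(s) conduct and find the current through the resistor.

Assume both conduct. Then node N would need to be at both 6.6−0.7 = 5.9 V and 9.4−0.7 = 8.7 V, which is impossible.
Assume only D₂ conducts: V_N = 9.4 − 0.7 = 8.7 V, so I_R = 8.7/3.3 = 2.64 mA.
Check D₁: its anode-to-cathode voltage is 6.6 − 8.7 = -2.1 V < 0.7 V, so it is off. The assumption is consistent.

Only D₂ conducts; I_R ≈ 2.6 mA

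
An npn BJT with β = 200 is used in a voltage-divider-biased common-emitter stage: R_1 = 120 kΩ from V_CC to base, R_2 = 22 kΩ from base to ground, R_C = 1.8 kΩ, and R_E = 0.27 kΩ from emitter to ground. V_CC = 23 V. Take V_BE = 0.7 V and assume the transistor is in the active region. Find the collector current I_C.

I_C ≈ 7.9 mA

Thevenize the base divider: V_Th = V_CC·R_2/(R_1+R_2) = 23×22/142 = 3.56 V, R_Th = R_1‖R_2 = 18.6 kΩ.
Base-emitter loop: V_Th = I_B·R_Th + V_BE + (β+1)I_B·R_E, so I_B = (3.56 − 0.7) / (18.6 + 201×0.27) = 0.0393 mA.
I_C = β·I_B = 200×0.0393 = 7.86 mA, and I_E = (β+1)I_B = 7.9 mA.
V_CE = V_CC − I_C·R_C − I_E·R_E = 23 − 7.86×1.8 − 7.9×0.27 = 6.72 V.
V_CE = 6.72 V > 0.2 V confirms active-region operation.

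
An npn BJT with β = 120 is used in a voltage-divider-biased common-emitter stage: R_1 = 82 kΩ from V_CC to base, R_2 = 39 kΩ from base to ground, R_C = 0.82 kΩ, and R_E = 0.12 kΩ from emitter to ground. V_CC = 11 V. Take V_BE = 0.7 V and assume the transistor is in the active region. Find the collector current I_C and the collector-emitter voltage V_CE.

Thevenize the base divider: V_Th = V_CC·R_2/(R_1+R_2) = 11×39/121 = 3.55 V, R_Th = R_1‖R_2 = 26.4 kΩ.
Base-emitter loop: V_Th = I_B·R_Th + V_BE + (β+1)I_B·R_E, so I_B = (3.55 − 0.7) / (26.4 + 121×0.12) = 0.0695 mA.
I_C = β·I_B = 120×0.0695 = 8.34 mA, and I_E = (β+1)I_B = 8.41 mA.
V_CE = V_CC − I_C·R_C − I_E·R_E = 11 − 8.34×0.82 − 8.41×0.12 = 3.15 V.
V_CE = 3.15 V > 0.2 V confirms active-region operation.

I_C ≈ 8.3 mA, V_CE ≈ 3.2 V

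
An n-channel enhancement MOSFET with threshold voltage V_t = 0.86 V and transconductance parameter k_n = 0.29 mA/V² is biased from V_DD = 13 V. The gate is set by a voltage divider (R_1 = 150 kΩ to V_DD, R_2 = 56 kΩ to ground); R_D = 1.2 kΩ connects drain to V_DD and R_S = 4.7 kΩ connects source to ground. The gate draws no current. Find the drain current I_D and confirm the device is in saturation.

V_G = V_DD·R_2/(R_1+R_2) = 13×56/206 = 3.53 V.
Assume saturation: I_D = (k_n/2)(V_GS − V_t)² with V_GS = V_G − I_D·R_S = 3.53 − 4.7·I_D.
Substituting gives 3.2·I_D² − 4.64·I_D + 1.04 = 0, with roots I_D = 0.276 or 1.17 mA.
The root I_D = 1.17 mA gives V_GS = -1.99 V ≤ V_t, so take I_D = 0.276 mA.
Then V_GS = 2.24 V and V_DS = V_DD − I_D(R_D+R_S) = 13 − 0.276×5.9 = 11.4 V.
Saturation requires V_DS ≥ V_GS − V_t = 1.38 V; 11.4 ≥ 1.38 ✓.

I_D ≈ 0.28 mA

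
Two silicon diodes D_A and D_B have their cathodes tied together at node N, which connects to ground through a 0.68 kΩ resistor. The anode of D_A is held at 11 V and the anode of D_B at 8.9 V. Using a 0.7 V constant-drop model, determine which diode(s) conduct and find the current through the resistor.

Only D_A conducts; I_R ≈ 15 mA

Assume both conduct. Then node N would need to be at both 11−0.7 = 10.3 V and 8.9−0.7 = 8.2 V, which is impossible.
Assume only D_A conducts: V_N = 11 − 0.7 = 10.3 V, so I_R = 10.3/0.68 = 15.1 mA.
Check D_B: its anode-to-cathode voltage is 8.9 − 10.3 = -1.4 V < 0.7 V, so it is off. The assumption is consistent.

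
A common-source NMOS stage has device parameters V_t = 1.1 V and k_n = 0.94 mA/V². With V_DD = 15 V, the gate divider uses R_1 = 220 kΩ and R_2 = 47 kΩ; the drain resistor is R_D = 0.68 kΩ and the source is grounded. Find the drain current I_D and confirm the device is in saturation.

V_G = V_DD·R_2/(R_1+R_2) = 15×47/267 = 2.64 V. With the source grounded, V_GS = V_G = 2.64 V.
Assume saturation: I_D = (k_n/2)(V_GS − V_t)² = (0.94/2)×(2.64 − 1.1)² = 0.47×1.54² = 1.12 mA.
V_DS = V_DD − I_D·R_D = 15 − 1.12×0.68 = 14.2 V.
Saturation requires V_DS ≥ V_GS − V_t = 1.54 V; 14.2 ≥ 1.54 ✓.

I_D ≈ 1.1 mA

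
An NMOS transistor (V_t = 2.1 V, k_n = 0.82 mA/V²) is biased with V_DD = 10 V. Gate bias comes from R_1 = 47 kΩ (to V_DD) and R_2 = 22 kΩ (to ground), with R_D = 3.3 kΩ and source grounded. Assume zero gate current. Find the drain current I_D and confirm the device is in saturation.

I_D ≈ 0.49 mA

V_G = V_DD·R_2/(R_1+R_2) = 10×22/69 = 3.19 V. With the source grounded, V_GS = V_G = 3.19 V.
Assume saturation: I_D = (k_n/2)(V_GS − V_t)² = (0.82/2)×(3.19 − 2.1)² = 0.41×1.09² = 0.486 mA.
V_DS = V_DD − I_D·R_D = 10 − 0.486×3.3 = 8.4 V.
Saturation requires V_DS ≥ V_GS − V_t = 1.09 V; 8.4 ≥ 1.09 ✓.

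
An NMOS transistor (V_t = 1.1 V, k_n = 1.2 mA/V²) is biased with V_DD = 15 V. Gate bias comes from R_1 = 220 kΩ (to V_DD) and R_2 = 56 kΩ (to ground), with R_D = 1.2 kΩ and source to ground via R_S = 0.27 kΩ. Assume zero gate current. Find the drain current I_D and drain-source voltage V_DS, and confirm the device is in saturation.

I_D ≈ 1.4 mA, V_DS ≈ 13 V

V_G = V_DD·R_2/(R_1+R_2) = 15×56/276 = 3.04 V.
Assume saturation: I_D = (k_n/2)(V_GS − V_t)² with V_GS = V_G − I_D·R_S = 3.04 − 0.27·I_D.
Substituting gives 0.0437·I_D² − 1.63·I_D + 2.27 = 0, with roots I_D = 1.45 or 35.8 mA.
The root I_D = 35.8 mA gives V_GS = -6.63 V ≤ V_t, so take I_D = 1.45 mA.
Then V_GS = 2.65 V and V_DS = V_DD − I_D(R_D+R_S) = 15 − 1.45×1.47 = 12.9 V.
Saturation requires V_DS ≥ V_GS − V_t = 1.55 V; 12.9 ≥ 1.55 ✓.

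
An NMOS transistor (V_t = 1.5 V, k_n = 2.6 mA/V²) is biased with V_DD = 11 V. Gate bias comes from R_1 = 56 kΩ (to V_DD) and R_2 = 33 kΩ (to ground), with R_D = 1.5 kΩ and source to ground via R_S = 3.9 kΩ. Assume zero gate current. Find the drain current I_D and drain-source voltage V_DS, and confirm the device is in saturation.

V_G = V_DD·R_2/(R_1+R_2) = 11×33/89 = 4.08 V.
Assume saturation: I_D = (k_n/2)(V_GS − V_t)² with V_GS = V_G − I_D·R_S = 4.08 − 3.9·I_D.
Substituting gives 19.8·I_D² − 27.1·I_D + 8.64 = 0, with roots I_D = 0.502 or 0.871 mA.
The root I_D = 0.871 mA gives V_GS = 0.681 V ≤ V_t, so take I_D = 0.502 mA.
Then V_GS = 2.12 V and V_DS = V_DD − I_D(R_D+R_S) = 11 − 0.502×5.4 = 8.29 V.
Saturation requires V_DS ≥ V_GS − V_t = 0.621 V; 8.29 ≥ 0.621 ✓.

I_D ≈ 0.5 mA, V_DS ≈ 8.3 V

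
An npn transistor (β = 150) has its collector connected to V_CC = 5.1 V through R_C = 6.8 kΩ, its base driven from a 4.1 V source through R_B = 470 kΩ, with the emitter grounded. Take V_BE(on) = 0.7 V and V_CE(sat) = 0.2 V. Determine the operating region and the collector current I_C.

saturation; I_C ≈ 0.72 mA

Assume active: I_B = (4.1 − 0.7)/470 = 0.00723 mA, giving I_C = β·I_B = 1.09 mA.
But then V_CE = 5.1 − 1.09×6.8 = -2.28 V < V_CE(sat) = 0.2 V — impossible in the active region.
So the transistor is saturated. With V_CE = 0.2 V, I_C = (V_CC − 0.2)/R_C = 4.9/6.8 = 0.721 mA.
Check: β·I_B = 1.09 mA > I_C = 0.721 mA, confirming saturation.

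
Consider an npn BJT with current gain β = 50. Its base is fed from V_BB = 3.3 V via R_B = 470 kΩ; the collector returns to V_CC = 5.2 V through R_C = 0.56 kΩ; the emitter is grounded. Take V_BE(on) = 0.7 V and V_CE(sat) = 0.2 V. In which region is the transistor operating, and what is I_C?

active; I_C ≈ 0.28 mA

Assume active. Base-emitter loop: I_B = (V_BB − V_BE)/R_B = (3.3 − 0.7)/470 = 0.00553 mA.
I_C = β·I_B = 50×0.00553 = 0.277 mA.
V_CE = V_CC − I_C·R_C = 5.2 − 0.277×0.56 = 5.05 V > V_CE(sat), so the active-region assumption holds.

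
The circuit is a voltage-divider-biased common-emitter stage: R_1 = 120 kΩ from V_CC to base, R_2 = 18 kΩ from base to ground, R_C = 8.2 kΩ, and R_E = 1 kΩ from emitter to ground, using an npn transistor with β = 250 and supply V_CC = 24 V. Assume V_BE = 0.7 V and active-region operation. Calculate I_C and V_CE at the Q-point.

I_C ≈ 2.3 mA, V_CE ≈ 3 V

Thevenize the base divider: V_Th = V_CC·R_2/(R_1+R_2) = 24×18/138 = 3.13 V, R_Th = R_1‖R_2 = 15.7 kΩ.
Base-emitter loop: V_Th = I_B·R_Th + V_BE + (β+1)I_B·R_E, so I_B = (3.13 − 0.7) / (15.7 + 251×1) = 0.00911 mA.
I_C = β·I_B = 250×0.00911 = 2.28 mA, and I_E = (β+1)I_B = 2.29 mA.
V_CE = V_CC − I_C·R_C − I_E·R_E = 24 − 2.28×8.2 − 2.29×1 = 3.03 V.
V_CE = 3.03 V > 0.2 V confirms active-region operation.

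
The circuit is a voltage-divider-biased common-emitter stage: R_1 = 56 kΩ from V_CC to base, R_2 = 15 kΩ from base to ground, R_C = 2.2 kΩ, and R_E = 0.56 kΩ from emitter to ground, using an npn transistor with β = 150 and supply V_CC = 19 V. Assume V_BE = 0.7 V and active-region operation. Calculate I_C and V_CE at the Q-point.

Thevenize the base divider: V_Th = V_CC·R_2/(R_1+R_2) = 19×15/71 = 4.01 V, R_Th = R_1‖R_2 = 11.8 kΩ.
Base-emitter loop: V_Th = I_B·R_Th + V_BE + (β+1)I_B·R_E, so I_B = (4.01 − 0.7) / (11.8 + 151×0.56) = 0.0344 mA.
I_C = β·I_B = 150×0.0344 = 5.16 mA, and I_E = (β+1)I_B = 5.19 mA.
V_CE = V_CC − I_C·R_C − I_E·R_E = 19 − 5.16×2.2 − 5.19×0.56 = 4.75 V.
V_CE = 4.75 V > 0.2 V confirms active-region operation.

I_C ≈ 5.2 mA, V_CE ≈ 4.7 V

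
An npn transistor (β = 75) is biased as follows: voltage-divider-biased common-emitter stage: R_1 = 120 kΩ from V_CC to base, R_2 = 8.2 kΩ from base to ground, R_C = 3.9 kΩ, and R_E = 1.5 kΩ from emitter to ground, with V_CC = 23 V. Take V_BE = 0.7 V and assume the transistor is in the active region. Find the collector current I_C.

I_C ≈ 0.48 mA

Thevenize the base divider: V_Th = V_CC·R_2/(R_1+R_2) = 23×8.2/128 = 1.47 V, R_Th = R_1‖R_2 = 7.68 kΩ.
Base-emitter loop: V_Th = I_B·R_Th + V_BE + (β+1)I_B·R_E, so I_B = (1.47 − 0.7) / (7.68 + 76×1.5) = 0.00634 mA.
I_C = β·I_B = 75×0.00634 = 0.475 mA, and I_E = (β+1)I_B = 0.482 mA.
V_CE = V_CC − I_C·R_C − I_E·R_E = 23 − 0.475×3.9 − 0.482×1.5 = 20.4 V.
V_CE = 20.4 V > 0.2 V confirms active-region operation.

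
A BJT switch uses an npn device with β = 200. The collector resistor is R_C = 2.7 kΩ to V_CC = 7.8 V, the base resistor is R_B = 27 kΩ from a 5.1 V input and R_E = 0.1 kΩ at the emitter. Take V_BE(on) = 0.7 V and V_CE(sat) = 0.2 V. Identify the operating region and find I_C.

saturation; I_C ≈ 2.7 mA

Assume active: I_B = (5.1 − 0.7)/(27 + 201×0.1) = 0.0934 mA, I_C = β·I_B = 18.7 mA.
Then V_CE = 7.8 − 18.7×2.7 − 18.8×0.1 = -44.5 V < 0.2 V — the active assumption fails.
Re-solve with V_CE = 0.2 V. KCL at the emitter: V_E/R_E = (V_BB−0.7−V_E)/R_B + (V_CC−0.2−V_E)/R_C, giving V_E = 0.286 V.
I_C = (V_CC − 0.2 − V_E)/R_C = (7.6 − 0.286)/2.7 = 2.71 mA.
Check: I_B = (4.4 − 0.286)/27 = 0.152 mA, and β·I_B = 30.5 mA > I_C, confirming saturation.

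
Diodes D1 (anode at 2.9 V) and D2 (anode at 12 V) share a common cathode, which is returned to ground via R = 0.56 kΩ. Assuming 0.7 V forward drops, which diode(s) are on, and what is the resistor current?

Only D2 conducts; I_R ≈ 20 mA

Assume both conduct. Then node N would need to be at both 2.9−0.7 = 2.2 V and 12−0.7 = 11.3 V, which is impossible.
Assume only D2 conducts: V_N = 12 − 0.7 = 11.3 V, so I_R = 11.3/0.56 = 20.2 mA.
Check D1: its anode-to-cathode voltage is 2.9 − 11.3 = -8.4 V < 0.7 V, so it is off. The assumption is consistent.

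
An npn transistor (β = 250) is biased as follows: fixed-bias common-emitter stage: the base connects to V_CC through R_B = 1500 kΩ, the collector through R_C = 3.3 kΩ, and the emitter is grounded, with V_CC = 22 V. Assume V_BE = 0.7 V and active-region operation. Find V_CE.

V_CE ≈ 10 V

Base loop: V_CC = I_B·R_B + V_BE, so I_B = (22 − 0.7)/1500 kΩ = 0.0142 mA.
In the active region I_C = β·I_B = 250 × 0.0142 = 3.55 mA.
Collector loop: V_CE = V_CC − I_C·R_C = 22 − 3.55×3.3 = 10.3 V.
Since V_CE = 10.3 V > V_CE(sat) ≈ 0.2 V, the transistor is in the active region as assumed.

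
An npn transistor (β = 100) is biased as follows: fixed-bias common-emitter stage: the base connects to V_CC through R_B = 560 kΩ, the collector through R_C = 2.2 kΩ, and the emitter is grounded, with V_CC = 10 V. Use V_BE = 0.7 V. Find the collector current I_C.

I_C ≈ 1.7 mA

Base loop: V_CC = I_B·R_B + V_BE, so I_B = (10 − 0.7)/560 kΩ = 0.0166 mA.
In the active region I_C = β·I_B = 100 × 0.0166 = 1.66 mA.
Collector loop: V_CE = V_CC − I_C·R_C = 10 − 1.66×2.2 = 6.35 V.
Since V_CE = 6.35 V > V_CE(sat) ≈ 0.2 V, the transistor is in the active region as assumed.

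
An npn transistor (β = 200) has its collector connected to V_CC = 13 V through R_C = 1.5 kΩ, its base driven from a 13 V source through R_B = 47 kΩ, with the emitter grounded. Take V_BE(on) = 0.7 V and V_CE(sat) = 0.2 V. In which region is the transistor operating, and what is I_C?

saturation; I_C ≈ 8.5 mA

Assume active: I_B = (13 − 0.7)/47 = 0.262 mA, giving I_C = β·I_B = 52.3 mA.
But then V_CE = 13 − 52.3×1.5 = -65.5 V < V_CE(sat) = 0.2 V — impossible in the active region.
So the transistor is saturated. With V_CE = 0.2 V, I_C = (V_CC − 0.2)/R_C = 12.8/1.5 = 8.53 mA.
Check: β·I_B = 52.3 mA > I_C = 8.53 mA, confirming saturation.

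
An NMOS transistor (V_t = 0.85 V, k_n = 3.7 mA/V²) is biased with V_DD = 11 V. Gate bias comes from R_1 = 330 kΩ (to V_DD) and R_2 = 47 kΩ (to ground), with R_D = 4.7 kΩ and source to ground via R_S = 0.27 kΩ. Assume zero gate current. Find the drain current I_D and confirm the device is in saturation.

I_D ≈ 0.34 mA

V_G = V_DD·R_2/(R_1+R_2) = 11×47/377 = 1.37 V.
Assume saturation: I_D = (k_n/2)(V_GS − V_t)² with V_GS = V_G − I_D·R_S = 1.37 − 0.27·I_D.
Substituting gives 0.135·I_D² − 1.52·I_D + 0.503 = 0, with roots I_D = 0.341 or 10.9 mA.
The root I_D = 10.9 mA gives V_GS = -1.58 V ≤ V_t, so take I_D = 0.341 mA.
Then V_GS = 1.28 V and V_DS = V_DD − I_D(R_D+R_S) = 11 − 0.341×4.97 = 9.31 V.
Saturation requires V_DS ≥ V_GS − V_t = 0.429 V; 9.31 ≥ 0.429 ✓.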